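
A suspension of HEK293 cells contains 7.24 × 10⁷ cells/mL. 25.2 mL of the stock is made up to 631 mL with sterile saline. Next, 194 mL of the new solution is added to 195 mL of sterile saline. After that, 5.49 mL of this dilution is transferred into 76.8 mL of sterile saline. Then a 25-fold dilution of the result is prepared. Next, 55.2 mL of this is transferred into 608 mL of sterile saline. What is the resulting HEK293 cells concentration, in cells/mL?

320 cells/mL

Overall dilution factor = 25.04 × 2.005 × 14.99 × 25 × 12.01 = 2.26 × 10⁵.
7.24 × 10⁷ cells/mL / 2.26 × 10⁵ = 320 cells/mL.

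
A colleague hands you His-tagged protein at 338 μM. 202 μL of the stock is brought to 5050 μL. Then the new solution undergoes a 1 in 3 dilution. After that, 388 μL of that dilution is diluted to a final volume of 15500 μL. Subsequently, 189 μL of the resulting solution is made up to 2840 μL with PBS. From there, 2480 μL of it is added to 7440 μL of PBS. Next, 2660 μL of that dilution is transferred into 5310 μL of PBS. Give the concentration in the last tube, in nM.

0.626 nM

Overall dilution factor = 25 × 3 × 39.95 × 15.03 × 4 × 2.996 = 5.40 × 10⁵.
338 μM / 5.40 × 10⁵ = 6.26 × 10⁻⁴ μM = 0.626 nM.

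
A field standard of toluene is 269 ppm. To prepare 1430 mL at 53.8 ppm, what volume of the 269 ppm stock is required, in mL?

286 mL

V₁ = C₂V₂/C₁ = 53.8 × 1430 / 269 = 286 mL.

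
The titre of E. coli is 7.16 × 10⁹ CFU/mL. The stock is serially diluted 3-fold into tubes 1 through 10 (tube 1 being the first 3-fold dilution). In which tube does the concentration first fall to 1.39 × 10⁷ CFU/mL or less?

tube 6

Tube n has concentration 7.16 × 10⁹ CFU/mL / 3ⁿ.
Need 3ⁿ ≥ 7.16 × 10⁹ CFU/mL / 1.39 × 10⁷ CFU/mL = 515, so n ≥ 5.68.
First such tube: n = 6.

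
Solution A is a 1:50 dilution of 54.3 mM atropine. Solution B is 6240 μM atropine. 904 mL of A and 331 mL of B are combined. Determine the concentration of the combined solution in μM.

C_A = 54.3 mM / 50 = 1.09 mM.
C_B = 6240 μM = 6.24 mM.
C_mix = (C_A·V_A + C_B·V_B)/(V_A + V_B) = (1.09×904 + 6.24×331) / 1235 = 2.47 mM = 2470 μM.

2470 μM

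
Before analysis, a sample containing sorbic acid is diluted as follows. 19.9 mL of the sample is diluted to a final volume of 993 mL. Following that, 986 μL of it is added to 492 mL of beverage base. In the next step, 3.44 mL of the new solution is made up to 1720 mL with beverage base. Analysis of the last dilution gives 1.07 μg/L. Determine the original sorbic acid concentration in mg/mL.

13.3 mg/mL

Overall dilution factor = 49.90 × 500.0 × 500 = 1.25 × 10⁷.
Original = 1.07 μg/L × 1.25 × 10⁷ = 1.33 × 10⁷ μg/L = 13.3 mg/mL.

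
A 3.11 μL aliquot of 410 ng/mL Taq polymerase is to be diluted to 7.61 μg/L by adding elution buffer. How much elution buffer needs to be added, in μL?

164 μL

7.61 μg/L = 7.61 ng/mL.
V₂ = C₁V₁/C₂ = 410 × 3.11 / 7.61 = 168 μL.
Diluent to add = V₂ − V₁ = 168 − 3.11 = 164 μL.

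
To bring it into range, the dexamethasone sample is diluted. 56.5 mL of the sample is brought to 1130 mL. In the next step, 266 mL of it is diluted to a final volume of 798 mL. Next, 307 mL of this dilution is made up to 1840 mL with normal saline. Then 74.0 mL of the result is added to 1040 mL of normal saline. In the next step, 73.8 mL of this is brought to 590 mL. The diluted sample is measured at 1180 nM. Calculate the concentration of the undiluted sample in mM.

51.1 mM

Overall dilution factor = 20 × 3 × 5.993 × 15.05 × 7.995 = 4.33 × 10⁴.
Original = 1180 nM × 4.33 × 10⁴ = 5.11 × 10⁷ nM = 51.1 mM.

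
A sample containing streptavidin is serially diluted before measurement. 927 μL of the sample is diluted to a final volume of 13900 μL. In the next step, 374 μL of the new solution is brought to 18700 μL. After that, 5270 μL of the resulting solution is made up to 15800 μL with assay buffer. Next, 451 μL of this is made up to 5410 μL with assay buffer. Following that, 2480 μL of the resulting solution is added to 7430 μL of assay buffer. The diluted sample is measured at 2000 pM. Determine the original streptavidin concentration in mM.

0.215 mM

Overall dilution factor = 14.99 × 50 × 2.998 × 12.00 × 3.996 = 1.08 × 10⁵.
Original = 2000 pM × 1.08 × 10⁵ = 2.15 × 10⁸ pM = 0.215 mM.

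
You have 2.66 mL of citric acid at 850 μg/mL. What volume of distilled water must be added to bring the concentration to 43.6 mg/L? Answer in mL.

43.6 mg/L = 43.6 μg/mL.
V₂ = C₁V₁/C₂ = 850 × 2.66 / 43.6 = 51.9 mL.
Diluent to add = V₂ − V₁ = 51.9 − 2.66 = 49.2 mL.

49.2 mL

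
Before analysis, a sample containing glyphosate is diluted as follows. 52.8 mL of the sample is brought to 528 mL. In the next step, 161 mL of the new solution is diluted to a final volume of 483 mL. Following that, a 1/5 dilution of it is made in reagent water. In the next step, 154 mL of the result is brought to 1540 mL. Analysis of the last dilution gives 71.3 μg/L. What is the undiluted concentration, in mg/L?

107 mg/L

Overall dilution factor = 10 × 3 × 5 × 10 = 1500.
Original = 71.3 μg/L × 1500 = 1.07 × 10⁵ μg/L = 107 mg/L.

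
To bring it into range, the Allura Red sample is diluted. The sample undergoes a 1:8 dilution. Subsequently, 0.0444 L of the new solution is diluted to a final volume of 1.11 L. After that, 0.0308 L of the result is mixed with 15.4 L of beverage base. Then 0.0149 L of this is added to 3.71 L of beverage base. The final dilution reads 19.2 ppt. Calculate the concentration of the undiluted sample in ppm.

Overall dilution factor = 8 × 25 × 501 × 250.0 = 2.50 × 10⁷.
Original = 19.2 ppt × 2.50 × 10⁷ = 4.81 × 10⁸ ppt = 481 ppm.

481 ppm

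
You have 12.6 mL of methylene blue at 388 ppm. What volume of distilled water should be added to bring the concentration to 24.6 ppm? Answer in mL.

186 mL

V₂ = C₁V₁/C₂ = 388 × 12.6 / 24.6 = 199 mL.
Diluent to add = V₂ − V₁ = 199 − 12.6 = 186 mL.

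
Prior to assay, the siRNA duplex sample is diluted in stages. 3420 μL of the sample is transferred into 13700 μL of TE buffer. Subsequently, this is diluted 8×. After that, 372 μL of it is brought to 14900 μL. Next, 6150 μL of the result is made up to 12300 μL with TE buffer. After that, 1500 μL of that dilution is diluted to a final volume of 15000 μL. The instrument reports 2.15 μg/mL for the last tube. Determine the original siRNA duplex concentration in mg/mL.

69.0 mg/mL

Overall dilution factor = 5.006 × 8 × 40.05 × 2 × 10 = 3.21 × 10⁴.
Original = 2.15 μg/mL × 3.21 × 10⁴ = 6.90 × 10⁴ μg/mL = 69.0 mg/mL.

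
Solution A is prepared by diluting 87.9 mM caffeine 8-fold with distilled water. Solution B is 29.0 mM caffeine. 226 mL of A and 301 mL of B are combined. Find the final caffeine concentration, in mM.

C_A = 87.9 mM / 8 = 11.0 mM.
C_mix = (C_A·V_A + C_B·V_B)/(V_A + V_B) = (11.0×226 + 29.0×301) / 527.0 = 21.3 mM.

21.3 mM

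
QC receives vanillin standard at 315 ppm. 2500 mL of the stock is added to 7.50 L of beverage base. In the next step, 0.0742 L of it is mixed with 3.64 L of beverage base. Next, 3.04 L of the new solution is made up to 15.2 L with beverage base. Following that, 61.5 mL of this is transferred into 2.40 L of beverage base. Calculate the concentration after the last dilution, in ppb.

7.86 ppb

Overall dilution factor = 4 × 50.06 × 5 × 40.02 = 4.01 × 10⁴.
315 ppm / 4.01 × 10⁴ = 7.86 × 10⁻³ ppm = 7.86 ppb.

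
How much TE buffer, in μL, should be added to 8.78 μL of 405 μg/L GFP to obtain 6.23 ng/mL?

6.23 ng/mL = 6.23 μg/L.
V₂ = C₁V₁/C₂ = 405 × 8.78 / 6.23 = 571 μL.
Diluent to add = V₂ − V₁ = 571 − 8.78 = 562 μL.

562 μL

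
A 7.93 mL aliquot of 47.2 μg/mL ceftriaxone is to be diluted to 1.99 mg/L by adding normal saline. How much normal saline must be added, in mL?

1.99 mg/L = 1.99 μg/mL.
V₂ = C₁V₁/C₂ = 47.2 × 7.93 / 1.99 = 188 mL.
Diluent to add = V₂ − V₁ = 188 − 7.93 = 180 mL.

180 mL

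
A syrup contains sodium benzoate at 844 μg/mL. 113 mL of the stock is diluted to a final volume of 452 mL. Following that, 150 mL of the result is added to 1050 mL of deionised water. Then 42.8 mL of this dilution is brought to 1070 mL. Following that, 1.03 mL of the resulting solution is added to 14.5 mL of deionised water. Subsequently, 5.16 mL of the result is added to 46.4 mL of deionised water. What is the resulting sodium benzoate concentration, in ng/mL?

Overall dilution factor = 4 × 8 × 25 × 15.08 × 9.992 = 1.21 × 10⁵.
844 μg/mL / 1.21 × 10⁵ = 7.00 × 10⁻³ μg/mL = 7.00 ng/mL.

7.00 ng/mL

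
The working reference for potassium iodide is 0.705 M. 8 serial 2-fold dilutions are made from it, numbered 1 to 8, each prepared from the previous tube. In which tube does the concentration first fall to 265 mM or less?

tube 2

Tube n has concentration 0.705 M / 2ⁿ.
Need 2ⁿ ≥ 0.705 M / 265 mM = 2.66, so n ≥ 1.41.
First such tube: n = 2.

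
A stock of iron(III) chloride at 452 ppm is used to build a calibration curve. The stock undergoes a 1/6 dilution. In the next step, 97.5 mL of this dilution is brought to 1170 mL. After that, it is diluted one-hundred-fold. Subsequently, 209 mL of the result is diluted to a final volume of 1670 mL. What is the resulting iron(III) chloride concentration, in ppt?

7860 ppt

Overall dilution factor = 6 × 12 × 100 × 7.990 = 5.75 × 10⁴.
452 ppm / 5.75 × 10⁴ = 7.86 × 10⁻³ ppm = 7860 ppt.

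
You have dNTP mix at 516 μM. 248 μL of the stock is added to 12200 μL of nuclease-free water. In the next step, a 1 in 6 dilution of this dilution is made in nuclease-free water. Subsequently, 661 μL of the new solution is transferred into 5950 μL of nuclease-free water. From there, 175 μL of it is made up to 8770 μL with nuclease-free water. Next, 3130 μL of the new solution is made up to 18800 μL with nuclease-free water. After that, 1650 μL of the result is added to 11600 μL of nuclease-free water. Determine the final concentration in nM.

Overall dilution factor = 50.19 × 6 × 10.00 × 50.11 × 6.006 × 8.030 = 7.28 × 10⁶.
516 μM / 7.28 × 10⁶ = 7.09 × 10⁻⁵ μM = 0.0709 nM.

0.0709 nM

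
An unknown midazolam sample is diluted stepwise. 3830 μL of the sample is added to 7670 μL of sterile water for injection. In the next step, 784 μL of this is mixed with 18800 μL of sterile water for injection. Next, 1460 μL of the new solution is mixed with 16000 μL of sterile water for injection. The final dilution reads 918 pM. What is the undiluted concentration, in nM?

823 nM

Overall dilution factor = 3.003 × 24.98 × 11.96 = 897.
Original = 918 pM × 897 = 8.23 × 10⁵ pM = 823 nM.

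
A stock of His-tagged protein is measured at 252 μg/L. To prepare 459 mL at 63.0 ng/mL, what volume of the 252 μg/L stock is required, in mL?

115 mL

63.0 ng/mL = 63.0 μg/L.
V₁ = C₂V₂/C₁ = 63.0 × 459 / 252 = 115 mL.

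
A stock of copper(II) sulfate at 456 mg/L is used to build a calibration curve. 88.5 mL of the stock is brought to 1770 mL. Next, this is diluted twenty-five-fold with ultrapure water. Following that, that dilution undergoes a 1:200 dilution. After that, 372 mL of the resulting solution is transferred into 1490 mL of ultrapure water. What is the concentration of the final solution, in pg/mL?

911 pg/mL

Overall dilution factor = 20 × 25 × 200 × 5.005 = 5.01 × 10⁵.
456 mg/L / 5.01 × 10⁵ = 9.11 × 10⁻⁴ mg/L = 911 pg/mL.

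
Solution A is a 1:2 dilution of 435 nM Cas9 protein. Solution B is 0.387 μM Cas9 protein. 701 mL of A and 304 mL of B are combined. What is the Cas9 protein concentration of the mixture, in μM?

C_A = 435 nM / 2 = 218 nM.
C_B = 0.387 μM = 387 nM.
C_mix = (C_A·V_A + C_B·V_B)/(V_A + V_B) = (218×701 + 387×304) / 1005 = 269 nM = 0.269 μM.

0.269 μM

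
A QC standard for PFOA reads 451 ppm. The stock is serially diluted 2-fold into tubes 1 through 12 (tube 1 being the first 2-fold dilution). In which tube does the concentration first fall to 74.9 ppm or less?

Tube n has concentration 451 ppm / 2ⁿ.
Need 2ⁿ ≥ 451 ppm / 74.9 ppm = 6.02, so n ≥ 2.59.
First such tube: n = 3.

tube 3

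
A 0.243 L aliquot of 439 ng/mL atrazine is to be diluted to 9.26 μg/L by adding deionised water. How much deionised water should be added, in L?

11.3 L

9.26 μg/L = 9.26 ng/mL.
V₂ = C₁V₁/C₂ = 439 × 0.243 / 9.26 = 11.5 L.
Diluent to add = V₂ − V₁ = 11.5 − 0.243 = 11.3 L.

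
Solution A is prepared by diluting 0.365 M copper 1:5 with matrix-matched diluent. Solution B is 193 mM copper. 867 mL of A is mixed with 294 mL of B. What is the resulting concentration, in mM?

C_A = 0.365 M / 5 = 0.0730 M.
C_B = 193 mM = 0.193 M.
C_mix = (C_A·V_A + C_B·V_B)/(V_A + V_B) = (0.0730×867 + 0.193×294) / 1161 = 0.103 M = 103 mM.

103 mM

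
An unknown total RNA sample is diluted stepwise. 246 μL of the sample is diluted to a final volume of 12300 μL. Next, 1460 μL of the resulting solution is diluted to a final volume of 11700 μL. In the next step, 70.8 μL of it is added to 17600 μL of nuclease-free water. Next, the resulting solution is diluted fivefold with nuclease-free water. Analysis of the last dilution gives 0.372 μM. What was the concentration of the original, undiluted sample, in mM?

186 mM

Overall dilution factor = 50 × 8.014 × 249.6 × 5 = 5.00 × 10⁵.
Original = 0.372 μM × 5.00 × 10⁵ = 1.86 × 10⁵ μM = 186 mM.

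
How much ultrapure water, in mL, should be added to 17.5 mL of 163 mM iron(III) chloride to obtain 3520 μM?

3520 μM = 3.52 mM.
V₂ = C₁V₁/C₂ = 163 × 17.5 / 3.52 = 810 mL.
Diluent to add = V₂ − V₁ = 810 − 17.5 = 793 mL.

793 mL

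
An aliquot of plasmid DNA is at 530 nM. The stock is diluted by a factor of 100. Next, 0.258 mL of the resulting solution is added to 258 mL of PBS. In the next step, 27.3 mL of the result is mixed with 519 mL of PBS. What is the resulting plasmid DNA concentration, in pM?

Overall dilution factor = 100 × 1001 × 20.01 = 2.00 × 10⁶.
530 nM / 2.00 × 10⁶ = 2.65 × 10⁻⁴ nM = 0.265 pM.

0.265 pM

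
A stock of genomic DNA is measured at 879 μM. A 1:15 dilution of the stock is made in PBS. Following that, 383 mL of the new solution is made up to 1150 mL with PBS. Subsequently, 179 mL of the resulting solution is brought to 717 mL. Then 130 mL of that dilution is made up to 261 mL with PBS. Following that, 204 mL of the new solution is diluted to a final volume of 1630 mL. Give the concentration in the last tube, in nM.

Overall dilution factor = 15 × 3.003 × 4.006 × 2.008 × 7.990 = 2894.
879 μM / 2894 = 0.304 μM = 304 nM.

304 nM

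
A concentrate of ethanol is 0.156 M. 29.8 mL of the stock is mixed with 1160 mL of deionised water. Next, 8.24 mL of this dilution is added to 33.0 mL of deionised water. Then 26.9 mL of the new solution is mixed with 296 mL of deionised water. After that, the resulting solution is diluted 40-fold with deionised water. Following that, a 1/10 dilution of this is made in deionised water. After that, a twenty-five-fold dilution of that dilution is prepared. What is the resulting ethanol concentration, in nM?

6.50 nM

Overall dilution factor = 39.93 × 5.005 × 12.00 × 40 × 10 × 25 = 2.40 × 10⁷.
0.156 M / 2.40 × 10⁷ = 6.50 × 10⁻⁹ M = 6.50 nM.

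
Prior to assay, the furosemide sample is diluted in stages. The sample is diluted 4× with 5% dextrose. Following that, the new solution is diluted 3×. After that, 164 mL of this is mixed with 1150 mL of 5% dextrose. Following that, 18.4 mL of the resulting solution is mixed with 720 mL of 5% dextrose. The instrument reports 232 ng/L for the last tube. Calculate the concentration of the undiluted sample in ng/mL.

Overall dilution factor = 4 × 3 × 8.012 × 40.13 = 3858.
Original = 232 ng/L × 3858 = 8.95 × 10⁵ ng/L = 895 ng/mL.

895 ng/mL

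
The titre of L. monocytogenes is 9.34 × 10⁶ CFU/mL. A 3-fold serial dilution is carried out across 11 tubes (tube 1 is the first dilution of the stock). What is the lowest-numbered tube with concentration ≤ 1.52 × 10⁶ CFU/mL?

Tube n has concentration 9.34 × 10⁶ CFU/mL / 3ⁿ.
Need 3ⁿ ≥ 9.34 × 10⁶ CFU/mL / 1.52 × 10⁶ CFU/mL = 6.14, so n ≥ 1.65.
First such tube: n = 2.

tube 2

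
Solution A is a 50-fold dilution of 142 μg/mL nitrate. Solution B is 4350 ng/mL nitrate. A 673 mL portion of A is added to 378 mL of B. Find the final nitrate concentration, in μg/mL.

C_A = 142 μg/mL / 50 = 2.84 μg/mL.
C_B = 4350 ng/mL = 4.35 μg/mL.
C_mix = (C_A·V_A + C_B·V_B)/(V_A + V_B) = (2.84×673 + 4.35×378) / 1051 = 3.38 μg/mL.

3.38 μg/mL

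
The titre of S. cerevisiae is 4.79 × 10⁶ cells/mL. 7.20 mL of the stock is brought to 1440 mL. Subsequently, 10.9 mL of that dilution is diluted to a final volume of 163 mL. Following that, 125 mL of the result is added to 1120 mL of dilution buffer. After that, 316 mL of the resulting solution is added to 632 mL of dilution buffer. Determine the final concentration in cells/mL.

Overall dilution factor = 200 × 14.95 × 9.960 × 3 = 8.94 × 10⁴.
4.79 × 10⁶ cells/mL / 8.94 × 10⁴ = 53.6 cells/mL.

53.6 cells/mL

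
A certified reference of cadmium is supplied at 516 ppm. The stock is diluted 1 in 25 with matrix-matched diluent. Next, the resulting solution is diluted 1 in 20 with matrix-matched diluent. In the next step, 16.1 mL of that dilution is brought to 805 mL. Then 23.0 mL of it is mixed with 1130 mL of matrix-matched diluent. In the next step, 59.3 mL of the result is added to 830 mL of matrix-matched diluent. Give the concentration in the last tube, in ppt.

27.5 ppt

Overall dilution factor = 25 × 20 × 50 × 50.13 × 15.00 = 1.88 × 10⁷.
516 ppm / 1.88 × 10⁷ = 2.75 × 10⁻⁵ ppm = 27.5 ppt.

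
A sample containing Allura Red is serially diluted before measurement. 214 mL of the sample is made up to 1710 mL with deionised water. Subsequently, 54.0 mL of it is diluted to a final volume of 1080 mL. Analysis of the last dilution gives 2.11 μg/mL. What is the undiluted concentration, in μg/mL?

337 μg/mL

Overall dilution factor = 7.991 × 20 = 160.
Original = 2.11 μg/mL × 160 = 337 μg/mL.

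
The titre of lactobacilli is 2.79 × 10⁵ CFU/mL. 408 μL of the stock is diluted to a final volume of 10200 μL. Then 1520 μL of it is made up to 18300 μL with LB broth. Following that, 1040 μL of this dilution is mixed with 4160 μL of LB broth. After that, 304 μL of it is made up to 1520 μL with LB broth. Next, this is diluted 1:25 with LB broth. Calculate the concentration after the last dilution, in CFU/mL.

1.48 CFU/mL

Overall dilution factor = 25 × 12.04 × 5 × 5 × 25 = 1.88 × 10⁵.
2.79 × 10⁵ CFU/mL / 1.88 × 10⁵ = 1.48 CFU/mL.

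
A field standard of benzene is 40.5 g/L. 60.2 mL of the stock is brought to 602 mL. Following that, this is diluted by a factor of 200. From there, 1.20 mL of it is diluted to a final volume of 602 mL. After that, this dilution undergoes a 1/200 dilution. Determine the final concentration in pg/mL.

202 pg/mL

Overall dilution factor = 10 × 200 × 501.7 × 200 = 2.01 × 10⁸.
40.5 g/L / 2.01 × 10⁸ = 2.02 × 10⁻⁷ g/L = 202 pg/mL.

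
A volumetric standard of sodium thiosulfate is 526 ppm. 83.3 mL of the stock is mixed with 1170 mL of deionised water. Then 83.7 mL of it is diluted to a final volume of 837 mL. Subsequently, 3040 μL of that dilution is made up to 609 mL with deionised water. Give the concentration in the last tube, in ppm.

Overall dilution factor = 15.05 × 10 × 200.3 = 3.01 × 10⁴.
526 ppm / 3.01 × 10⁴ = 0.0175 ppm.

0.0175 ppm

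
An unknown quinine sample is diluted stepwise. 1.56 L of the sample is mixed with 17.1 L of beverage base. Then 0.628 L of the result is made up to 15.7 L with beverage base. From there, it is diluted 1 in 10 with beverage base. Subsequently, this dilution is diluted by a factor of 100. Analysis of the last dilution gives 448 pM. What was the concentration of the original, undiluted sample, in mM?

Overall dilution factor = 11.96 × 25 × 10 × 100 = 2.99 × 10⁵.
Original = 448 pM × 2.99 × 10⁵ = 1.34 × 10⁸ pM = 0.134 mM.

0.134 mM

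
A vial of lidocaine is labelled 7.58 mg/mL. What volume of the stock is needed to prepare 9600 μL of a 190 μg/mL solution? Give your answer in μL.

190 μg/mL = 0.190 mg/mL.
V₁ = C₂V₂/C₁ = 0.190 × 9600 / 7.58 = 241 μL.

241 μL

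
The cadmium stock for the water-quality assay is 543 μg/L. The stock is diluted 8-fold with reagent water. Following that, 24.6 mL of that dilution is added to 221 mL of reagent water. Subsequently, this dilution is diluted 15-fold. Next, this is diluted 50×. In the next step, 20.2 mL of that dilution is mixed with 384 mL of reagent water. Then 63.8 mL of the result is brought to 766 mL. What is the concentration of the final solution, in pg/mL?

0.0377 pg/mL

Overall dilution factor = 8 × 9.984 × 15 × 50 × 20.01 × 12.01 = 1.44 × 10⁷.
543 μg/L / 1.44 × 10⁷ = 3.77 × 10⁻⁵ μg/L = 0.0377 pg/mL.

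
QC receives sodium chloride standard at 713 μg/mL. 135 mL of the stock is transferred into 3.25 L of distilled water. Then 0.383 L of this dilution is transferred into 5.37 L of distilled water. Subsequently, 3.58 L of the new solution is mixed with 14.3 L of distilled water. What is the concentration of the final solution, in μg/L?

379 μg/L

Overall dilution factor = 25.07 × 15.02 × 4.994 = 1881.
713 μg/mL / 1881 = 0.379 μg/mL = 379 μg/L.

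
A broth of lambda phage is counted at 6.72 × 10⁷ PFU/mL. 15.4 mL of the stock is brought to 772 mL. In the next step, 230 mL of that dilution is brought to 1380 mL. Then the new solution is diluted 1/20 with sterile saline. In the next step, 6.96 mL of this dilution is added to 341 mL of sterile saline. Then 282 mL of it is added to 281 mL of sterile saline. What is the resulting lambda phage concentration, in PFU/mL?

112 PFU/mL

Overall dilution factor = 50.13 × 6 × 20 × 49.99 × 1.996 = 6.00 × 10⁵.
6.72 × 10⁷ PFU/mL / 6.00 × 10⁵ = 112 PFU/mL.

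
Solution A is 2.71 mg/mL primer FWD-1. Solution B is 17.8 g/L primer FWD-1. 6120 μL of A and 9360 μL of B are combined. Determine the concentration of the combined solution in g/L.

C_B = 17.8 g/L = 17.8 mg/mL.
C_mix = (C_A·V_A + C_B·V_B)/(V_A + V_B) = (2.71×6120 + 17.8×9360) / 15480 = 11.8 mg/mL = 11.8 g/L.

11.8 g/L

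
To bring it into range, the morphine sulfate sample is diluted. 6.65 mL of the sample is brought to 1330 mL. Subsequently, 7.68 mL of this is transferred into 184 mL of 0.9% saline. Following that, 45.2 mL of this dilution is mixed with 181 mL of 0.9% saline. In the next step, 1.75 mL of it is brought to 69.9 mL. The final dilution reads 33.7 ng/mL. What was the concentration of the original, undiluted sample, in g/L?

33.6 g/L

Overall dilution factor = 200 × 24.96 × 5.004 × 39.94 = 9.98 × 10⁵.
Original = 33.7 ng/mL × 9.98 × 10⁵ = 3.36 × 10⁷ ng/mL = 33.6 g/L.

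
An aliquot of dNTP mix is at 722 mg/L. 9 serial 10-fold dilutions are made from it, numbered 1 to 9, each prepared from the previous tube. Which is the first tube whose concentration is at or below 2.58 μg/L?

tube 6

Tube n has concentration 722 mg/L / 10ⁿ.
Need 10ⁿ ≥ 722 mg/L / 2.58 μg/L = 2.80 × 10⁵, so n ≥ 5.45.
First such tube: n = 6.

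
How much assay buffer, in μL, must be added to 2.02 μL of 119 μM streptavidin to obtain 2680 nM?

87.7 μL

2680 nM = 2.68 μM.
V₂ = C₁V₁/C₂ = 119 × 2.02 / 2.68 = 89.7 μL.
Diluent to add = V₂ − V₁ = 89.7 − 2.02 = 87.7 μL.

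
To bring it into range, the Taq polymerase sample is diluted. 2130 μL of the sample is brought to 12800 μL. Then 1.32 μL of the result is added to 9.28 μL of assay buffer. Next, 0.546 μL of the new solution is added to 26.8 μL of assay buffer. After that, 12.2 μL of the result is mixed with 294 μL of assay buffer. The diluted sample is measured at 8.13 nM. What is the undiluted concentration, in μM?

Overall dilution factor = 6.009 × 8.030 × 50.08 × 25.10 = 6.07 × 10⁴.
Original = 8.13 nM × 6.07 × 10⁴ = 4.93 × 10⁵ nM = 493 μM.

493 μM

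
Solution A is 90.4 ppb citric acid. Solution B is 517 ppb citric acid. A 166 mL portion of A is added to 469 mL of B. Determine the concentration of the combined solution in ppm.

C_mix = (C_A·V_A + C_B·V_B)/(V_A + V_B) = (90.4×166 + 517×469) / 635.0 = 405 ppb = 0.405 ppm.

0.405 ppm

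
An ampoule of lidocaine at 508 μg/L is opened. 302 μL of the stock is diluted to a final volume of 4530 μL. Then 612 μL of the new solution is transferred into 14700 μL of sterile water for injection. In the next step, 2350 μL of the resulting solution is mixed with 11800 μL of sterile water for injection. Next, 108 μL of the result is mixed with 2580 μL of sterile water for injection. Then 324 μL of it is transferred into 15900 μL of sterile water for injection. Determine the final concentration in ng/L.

0.180 ng/L

Overall dilution factor = 15 × 25.02 × 6.021 × 24.89 × 50.07 = 2.82 × 10⁶.
508 μg/L / 2.82 × 10⁶ = 1.80 × 10⁻⁴ μg/L = 0.180 ng/L.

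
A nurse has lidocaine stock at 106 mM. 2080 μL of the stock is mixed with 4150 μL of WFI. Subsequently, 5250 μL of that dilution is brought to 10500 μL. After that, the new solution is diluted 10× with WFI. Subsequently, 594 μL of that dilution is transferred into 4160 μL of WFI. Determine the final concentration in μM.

Overall dilution factor = 2.995 × 2 × 10 × 8.003 = 479.
106 mM / 479 = 0.221 mM = 221 μM.

221 μM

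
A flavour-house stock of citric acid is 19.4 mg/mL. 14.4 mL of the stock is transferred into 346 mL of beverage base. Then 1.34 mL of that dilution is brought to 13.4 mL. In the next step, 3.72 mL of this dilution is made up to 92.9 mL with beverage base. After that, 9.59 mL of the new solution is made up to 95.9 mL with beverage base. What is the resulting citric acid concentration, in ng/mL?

310 ng/mL

Overall dilution factor = 25.03 × 10 × 24.97 × 10 = 6.25 × 10⁴.
19.4 mg/mL / 6.25 × 10⁴ = 3.10 × 10⁻⁴ mg/mL = 310 ng/mL.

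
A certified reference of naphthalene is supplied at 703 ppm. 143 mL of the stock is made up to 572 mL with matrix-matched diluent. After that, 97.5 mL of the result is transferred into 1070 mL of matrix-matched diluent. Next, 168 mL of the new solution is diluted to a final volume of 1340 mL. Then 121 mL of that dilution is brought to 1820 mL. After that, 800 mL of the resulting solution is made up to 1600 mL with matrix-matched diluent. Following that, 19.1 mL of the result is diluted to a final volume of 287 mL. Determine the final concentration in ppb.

Overall dilution factor = 4 × 11.97 × 7.976 × 15.04 × 2 × 15.03 = 1.73 × 10⁵.
703 ppm / 1.73 × 10⁵ = 4.07 × 10⁻³ ppm = 4.07 ppb.

4.07 ppb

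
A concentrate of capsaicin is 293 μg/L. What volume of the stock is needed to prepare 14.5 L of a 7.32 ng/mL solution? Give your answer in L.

7.32 ng/mL = 7.32 μg/L.
V₁ = C₂V₂/C₁ = 7.32 × 14.5 / 293 = 0.362 L.

0.362 L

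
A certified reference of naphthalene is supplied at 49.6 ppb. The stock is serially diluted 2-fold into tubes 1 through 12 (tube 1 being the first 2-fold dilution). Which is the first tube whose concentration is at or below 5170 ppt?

tube 4

Tube n has concentration 49.6 ppb / 2ⁿ.
Need 2ⁿ ≥ 49.6 ppb / 5170 ppt = 9.59, so n ≥ 3.26.
First such tube: n = 4.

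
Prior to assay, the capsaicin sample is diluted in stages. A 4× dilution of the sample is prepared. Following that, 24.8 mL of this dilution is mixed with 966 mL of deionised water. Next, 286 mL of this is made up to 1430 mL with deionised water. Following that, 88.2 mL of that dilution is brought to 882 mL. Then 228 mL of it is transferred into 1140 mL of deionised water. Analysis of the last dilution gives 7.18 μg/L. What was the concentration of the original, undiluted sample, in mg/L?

Overall dilution factor = 4 × 39.95 × 5 × 10 × 6 = 4.79 × 10⁴.
Original = 7.18 μg/L × 4.79 × 10⁴ = 3.44 × 10⁵ μg/L = 344 mg/L.

344 mg/L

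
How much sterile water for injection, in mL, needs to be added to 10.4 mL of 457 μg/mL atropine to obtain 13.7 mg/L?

337 mL

13.7 mg/L = 13.7 μg/mL.
V₂ = C₁V₁/C₂ = 457 × 10.4 / 13.7 = 347 mL.
Diluent to add = V₂ − V₁ = 347 − 10.4 = 337 mL.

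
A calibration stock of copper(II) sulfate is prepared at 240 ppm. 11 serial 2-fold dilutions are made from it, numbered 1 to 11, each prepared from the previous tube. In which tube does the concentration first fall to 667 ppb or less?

Tube n has concentration 240 ppm / 2ⁿ.
Need 2ⁿ ≥ 240 ppm / 667 ppb = 360, so n ≥ 8.49.
First such tube: n = 9.

tube 9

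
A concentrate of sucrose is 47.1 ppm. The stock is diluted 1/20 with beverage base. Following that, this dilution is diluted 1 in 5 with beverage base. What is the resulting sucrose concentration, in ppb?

471 ppb

Overall dilution factor = 20 × 5 = 100.
47.1 ppm / 100 = 0.471 ppm = 471 ppb.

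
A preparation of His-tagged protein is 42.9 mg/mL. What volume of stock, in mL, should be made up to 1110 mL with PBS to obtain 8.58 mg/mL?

V₁ = C₂V₂/C₁ = 8.58 × 1110 / 42.9 = 222 mL.

222 mL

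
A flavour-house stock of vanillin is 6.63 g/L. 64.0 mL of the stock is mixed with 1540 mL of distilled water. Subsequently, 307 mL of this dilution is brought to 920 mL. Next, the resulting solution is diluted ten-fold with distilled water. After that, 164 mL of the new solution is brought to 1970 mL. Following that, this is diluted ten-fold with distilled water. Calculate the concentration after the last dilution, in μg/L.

Overall dilution factor = 25.06 × 2.997 × 10 × 12.01 × 10 = 9.02 × 10⁴.
6.63 g/L / 9.02 × 10⁴ = 7.35 × 10⁻⁵ g/L = 73.5 μg/L.

73.5 μg/L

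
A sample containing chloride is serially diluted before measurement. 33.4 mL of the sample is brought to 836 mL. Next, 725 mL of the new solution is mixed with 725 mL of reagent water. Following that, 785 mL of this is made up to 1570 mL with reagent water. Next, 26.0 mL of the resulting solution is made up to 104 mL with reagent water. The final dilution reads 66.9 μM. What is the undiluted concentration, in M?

Overall dilution factor = 25.03 × 2 × 2 × 4 = 400.
Original = 66.9 μM × 400 = 2.68 × 10⁴ μM = 0.0268 M.

0.0268 M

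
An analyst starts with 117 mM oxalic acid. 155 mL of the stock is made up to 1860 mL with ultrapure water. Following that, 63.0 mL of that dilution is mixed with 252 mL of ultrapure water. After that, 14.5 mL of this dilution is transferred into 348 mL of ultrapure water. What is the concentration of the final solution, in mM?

Overall dilution factor = 12 × 5 × 25 = 1500.
117 mM / 1500 = 0.0780 mM.

0.0780 mM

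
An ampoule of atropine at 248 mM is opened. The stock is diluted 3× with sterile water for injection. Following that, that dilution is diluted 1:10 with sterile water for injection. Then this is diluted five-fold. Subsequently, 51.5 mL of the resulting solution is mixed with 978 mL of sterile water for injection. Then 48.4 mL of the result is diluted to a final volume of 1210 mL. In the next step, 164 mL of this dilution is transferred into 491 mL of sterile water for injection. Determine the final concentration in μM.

Overall dilution factor = 3 × 10 × 5 × 19.99 × 25 × 3.994 = 2.99 × 10⁵.
248 mM / 2.99 × 10⁵ = 8.28 × 10⁻⁴ mM = 0.828 μM.

0.828 μM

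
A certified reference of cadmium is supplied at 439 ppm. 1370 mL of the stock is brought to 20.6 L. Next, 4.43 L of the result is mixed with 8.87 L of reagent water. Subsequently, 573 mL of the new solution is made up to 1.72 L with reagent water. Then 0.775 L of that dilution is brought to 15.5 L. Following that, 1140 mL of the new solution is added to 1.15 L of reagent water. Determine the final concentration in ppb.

80.6 ppb

Overall dilution factor = 15.04 × 3.002 × 3.002 × 20 × 2.009 = 5444.
439 ppm / 5444 = 0.0806 ppm = 80.6 ppb.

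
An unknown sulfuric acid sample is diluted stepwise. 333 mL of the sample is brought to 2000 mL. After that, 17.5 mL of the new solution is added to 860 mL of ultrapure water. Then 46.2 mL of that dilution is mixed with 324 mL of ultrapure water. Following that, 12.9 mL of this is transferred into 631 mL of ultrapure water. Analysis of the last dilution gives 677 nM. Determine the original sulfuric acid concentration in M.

Overall dilution factor = 6.006 × 50.14 × 8.013 × 49.91 = 1.20 × 10⁵.
Original = 677 nM × 1.20 × 10⁵ = 8.15 × 10⁷ nM = 0.0815 M.

0.0815 M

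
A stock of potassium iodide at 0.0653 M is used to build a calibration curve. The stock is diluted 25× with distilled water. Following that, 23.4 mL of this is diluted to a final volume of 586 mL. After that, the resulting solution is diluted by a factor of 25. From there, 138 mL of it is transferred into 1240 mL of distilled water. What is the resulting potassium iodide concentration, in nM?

Overall dilution factor = 25 × 25.04 × 25 × 9.986 = 1.56 × 10⁵.
0.0653 M / 1.56 × 10⁵ = 4.18 × 10⁻⁷ M = 418 nM.

418 nM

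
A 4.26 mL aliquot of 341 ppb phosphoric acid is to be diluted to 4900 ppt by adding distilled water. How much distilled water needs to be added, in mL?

292 mL

4900 ppt = 4.90 ppb.
V₂ = C₁V₁/C₂ = 341 × 4.26 / 4.90 = 296 mL.
Diluent to add = V₂ − V₁ = 296 − 4.26 = 292 mL.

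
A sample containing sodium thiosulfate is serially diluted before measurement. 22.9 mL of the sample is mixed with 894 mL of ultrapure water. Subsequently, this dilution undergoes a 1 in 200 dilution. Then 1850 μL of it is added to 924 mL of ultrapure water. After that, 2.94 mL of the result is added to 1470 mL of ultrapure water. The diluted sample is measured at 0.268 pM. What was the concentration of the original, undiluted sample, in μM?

Overall dilution factor = 40.04 × 200 × 500.5 × 501 = 2.01 × 10⁹.
Original = 0.268 pM × 2.01 × 10⁹ = 5.38 × 10⁸ pM = 538 μM.

538 μM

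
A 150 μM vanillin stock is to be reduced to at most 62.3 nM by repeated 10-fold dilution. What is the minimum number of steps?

4

Need 10ⁿ ≥ 2408, so n ≥ log(2408)/log(10) = 3.38.
Minimum whole steps: n = 4.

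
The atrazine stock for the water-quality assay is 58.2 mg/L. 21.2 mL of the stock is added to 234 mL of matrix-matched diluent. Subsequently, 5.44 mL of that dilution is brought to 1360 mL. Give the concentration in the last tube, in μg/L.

Overall dilution factor = 12.04 × 250 = 3009.
58.2 mg/L / 3009 = 0.0193 mg/L = 19.3 μg/L.

19.3 μg/L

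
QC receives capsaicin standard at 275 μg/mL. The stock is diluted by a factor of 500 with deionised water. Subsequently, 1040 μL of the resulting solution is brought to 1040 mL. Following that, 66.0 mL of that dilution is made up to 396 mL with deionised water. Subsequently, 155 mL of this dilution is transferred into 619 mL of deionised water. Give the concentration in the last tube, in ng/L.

18.4 ng/L

Overall dilution factor = 500 × 1000 × 6 × 4.994 = 1.50 × 10⁷.
275 μg/mL / 1.50 × 10⁷ = 1.84 × 10⁻⁵ μg/mL = 18.4 ng/L.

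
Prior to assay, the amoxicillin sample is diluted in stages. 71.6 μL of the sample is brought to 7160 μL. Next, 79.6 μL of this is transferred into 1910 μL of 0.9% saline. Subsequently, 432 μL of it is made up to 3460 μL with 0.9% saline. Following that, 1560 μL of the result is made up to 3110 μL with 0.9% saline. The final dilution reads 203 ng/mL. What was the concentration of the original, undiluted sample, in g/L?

8.10 g/L

Overall dilution factor = 100 × 24.99 × 8.009 × 1.994 = 3.99 × 10⁴.
Original = 203 ng/mL × 3.99 × 10⁴ = 8.10 × 10⁶ ng/mL = 8.10 g/L.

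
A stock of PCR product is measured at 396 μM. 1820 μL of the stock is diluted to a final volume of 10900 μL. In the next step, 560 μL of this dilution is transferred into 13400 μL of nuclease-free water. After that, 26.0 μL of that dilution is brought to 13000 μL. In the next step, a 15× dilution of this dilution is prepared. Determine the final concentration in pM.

354 pM

Overall dilution factor = 5.989 × 24.93 × 500 × 15 = 1.12 × 10⁶.
396 μM / 1.12 × 10⁶ = 3.54 × 10⁻⁴ μM = 354 pM.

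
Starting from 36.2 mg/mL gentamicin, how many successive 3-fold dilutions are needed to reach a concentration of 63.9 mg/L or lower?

Need 3ⁿ ≥ 567, so n ≥ log(567)/log(3) = 5.77.
Minimum whole steps: n = 6.

6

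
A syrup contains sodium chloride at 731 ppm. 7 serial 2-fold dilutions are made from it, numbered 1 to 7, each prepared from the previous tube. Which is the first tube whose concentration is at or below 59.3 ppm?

Tube n has concentration 731 ppm / 2ⁿ.
Need 2ⁿ ≥ 731 ppm / 59.3 ppm = 12.3, so n ≥ 3.62.
First such tube: n = 4.

tube 4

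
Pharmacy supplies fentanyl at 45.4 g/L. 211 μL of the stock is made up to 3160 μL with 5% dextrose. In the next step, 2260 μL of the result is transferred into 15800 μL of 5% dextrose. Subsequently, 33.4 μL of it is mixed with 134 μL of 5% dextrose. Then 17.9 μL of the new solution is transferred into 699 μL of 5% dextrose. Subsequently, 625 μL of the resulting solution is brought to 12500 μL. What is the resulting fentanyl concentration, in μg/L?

94.5 μg/L

Overall dilution factor = 14.98 × 7.991 × 5.012 × 40.05 × 20 = 4.80 × 10⁵.
45.4 g/L / 4.80 × 10⁵ = 9.45 × 10⁻⁵ g/L = 94.5 μg/L.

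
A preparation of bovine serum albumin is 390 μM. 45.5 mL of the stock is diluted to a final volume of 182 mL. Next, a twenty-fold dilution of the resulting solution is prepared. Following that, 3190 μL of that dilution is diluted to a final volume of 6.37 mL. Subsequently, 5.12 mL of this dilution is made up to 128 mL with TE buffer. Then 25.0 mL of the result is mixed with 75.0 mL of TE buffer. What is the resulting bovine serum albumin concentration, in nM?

Overall dilution factor = 4 × 20 × 1.997 × 25 × 4 = 1.60 × 10⁴.
390 μM / 1.60 × 10⁴ = 0.0244 μM = 24.4 nM.

24.4 nM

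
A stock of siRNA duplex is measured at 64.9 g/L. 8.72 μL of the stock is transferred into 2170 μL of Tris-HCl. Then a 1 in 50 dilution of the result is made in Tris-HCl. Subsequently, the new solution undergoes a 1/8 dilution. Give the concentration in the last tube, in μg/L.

Overall dilution factor = 249.9 × 50 × 8 = 9.99 × 10⁴.
64.9 g/L / 9.99 × 10⁴ = 6.49 × 10⁻⁴ g/L = 649 μg/L.

649 μg/L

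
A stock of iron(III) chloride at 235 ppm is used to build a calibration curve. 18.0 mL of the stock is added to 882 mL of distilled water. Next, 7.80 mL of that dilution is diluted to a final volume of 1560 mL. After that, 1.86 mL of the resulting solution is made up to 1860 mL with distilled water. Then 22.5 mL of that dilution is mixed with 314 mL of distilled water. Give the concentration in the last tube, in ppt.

1.57 ppt

Overall dilution factor = 50 × 200 × 1000 × 14.96 = 1.50 × 10⁸.
235 ppm / 1.50 × 10⁸ = 1.57 × 10⁻⁶ ppm = 1.57 ppt.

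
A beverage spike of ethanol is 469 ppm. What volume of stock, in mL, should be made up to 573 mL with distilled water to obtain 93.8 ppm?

115 mL

V₁ = C₂V₂/C₁ = 93.8 × 573 / 469 = 115 mL.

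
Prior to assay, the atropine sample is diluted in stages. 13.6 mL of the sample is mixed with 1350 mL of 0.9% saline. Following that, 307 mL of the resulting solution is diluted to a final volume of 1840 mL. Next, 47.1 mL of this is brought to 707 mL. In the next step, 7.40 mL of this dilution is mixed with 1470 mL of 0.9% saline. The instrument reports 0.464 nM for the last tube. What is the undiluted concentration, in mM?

Overall dilution factor = 100.3 × 5.993 × 15.01 × 199.6 = 1.80 × 10⁶.
Original = 0.464 nM × 1.80 × 10⁶ = 8.36 × 10⁵ nM = 0.836 mM.

0.836 mM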